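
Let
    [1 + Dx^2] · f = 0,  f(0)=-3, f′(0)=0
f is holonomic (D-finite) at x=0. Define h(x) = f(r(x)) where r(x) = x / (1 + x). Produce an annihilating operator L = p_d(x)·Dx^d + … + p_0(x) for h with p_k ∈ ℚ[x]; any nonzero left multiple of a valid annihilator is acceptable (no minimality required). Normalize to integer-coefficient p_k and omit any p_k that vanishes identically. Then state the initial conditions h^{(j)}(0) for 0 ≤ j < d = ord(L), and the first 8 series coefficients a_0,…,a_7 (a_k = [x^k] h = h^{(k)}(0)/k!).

L = 1 + (2 + 6·x + 6·x^2 + 2·x^3)·Dx + (1 + 4·x + 6·x^2 + 4·x^3 + x^4)·Dx^2  (order 2).
h: a_k = -3, 0, 3/2, -3, 35/8, -11/2, 1501/240, -261/40, …
ICs: h(0) = -3, h′(0) = 0.

f: a_k = -3, 0, 3/2, 0, -1/8, 0, 1/240, 0, …
L₀ from L_f via x↦r, Dx↦r'^{-1}Dx.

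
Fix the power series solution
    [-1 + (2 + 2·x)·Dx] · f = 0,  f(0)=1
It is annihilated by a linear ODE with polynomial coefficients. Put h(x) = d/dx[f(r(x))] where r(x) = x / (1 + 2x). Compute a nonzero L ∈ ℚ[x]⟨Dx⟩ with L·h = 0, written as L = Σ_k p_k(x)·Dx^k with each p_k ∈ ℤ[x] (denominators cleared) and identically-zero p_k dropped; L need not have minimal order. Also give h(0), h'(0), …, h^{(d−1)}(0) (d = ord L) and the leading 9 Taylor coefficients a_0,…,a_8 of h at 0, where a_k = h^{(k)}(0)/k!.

f: a_k = 1, 1/2, -1/8, 1/16, -5/128, 7/256, -21/1024, 33/2048, -429/32768, …
Change of var in L_f (x↦r) gives L₀.
h₀' ⇒ L via d/dx closure of L₀.
L = (-9 - 24·x) + (-2 - 10·x - 12·x^2)·Dx  (order 1).
h: a_k = 1/2, -9/4, 123/16, -757/32, 17715/256, -100935/512, 1134735/2048, -6340365/4096, 283019715/65536, …
ICs: h(0) = 1/2.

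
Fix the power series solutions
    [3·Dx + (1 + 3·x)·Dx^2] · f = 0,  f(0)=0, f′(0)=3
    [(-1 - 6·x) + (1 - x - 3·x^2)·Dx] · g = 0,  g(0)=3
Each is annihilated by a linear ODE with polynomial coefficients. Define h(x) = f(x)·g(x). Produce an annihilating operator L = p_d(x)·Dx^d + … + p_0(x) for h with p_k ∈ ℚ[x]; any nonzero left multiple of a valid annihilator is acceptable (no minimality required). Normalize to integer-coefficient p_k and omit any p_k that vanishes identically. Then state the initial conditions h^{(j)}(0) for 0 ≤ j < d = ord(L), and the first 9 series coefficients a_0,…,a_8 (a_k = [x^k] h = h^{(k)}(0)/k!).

f: a_k = 0, 3, -9/2, 9, -81/4, 243/5, -243/2, 2187/7, -6561/8, …
g: a_k = 3, 3, 12, 21, 57, 120, 291, 651, 1524, …
f·g: L₀ = L_f ⊗_s L_g, ord ≤ 2·1.
L = (9 + 36·x) + (-1 + 21·x + 45·x^2)·Dx + (-1 - 2·x + 6·x^2 + 9·x^3)·Dx^2  (order 2).
h: a_k = 0, 9, -9/2, 99/2, -99/4, 5391/20, -846/5, 220743/140, -389547/280, …
ICs: h(0) = 0, h′(0) = 9.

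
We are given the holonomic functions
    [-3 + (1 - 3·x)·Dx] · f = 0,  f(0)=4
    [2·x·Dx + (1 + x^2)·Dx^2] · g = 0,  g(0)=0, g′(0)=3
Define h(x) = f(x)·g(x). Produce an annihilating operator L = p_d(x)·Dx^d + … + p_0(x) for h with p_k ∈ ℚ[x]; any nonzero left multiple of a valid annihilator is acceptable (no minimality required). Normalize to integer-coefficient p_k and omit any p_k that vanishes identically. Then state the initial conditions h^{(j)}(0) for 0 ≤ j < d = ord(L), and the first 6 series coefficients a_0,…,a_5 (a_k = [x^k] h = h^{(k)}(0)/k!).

L = 6·x + (6 - 2·x + 12·x^2)·Dx + (-1 + 3·x - x^2 + 3·x^3)·Dx^2  (order 2).
h: a_k = 0, 12, 36, 104, 312, 4692/5, …
ICs: h(0) = 0, h′(0) = 12.

f: a_k = 4, 12, 36, 108, 324, 972, …
g: a_k = 0, 3, 0, -1, 0, 3/5, …
Product ⇒ symmetric product L₀, ord ≤ 2.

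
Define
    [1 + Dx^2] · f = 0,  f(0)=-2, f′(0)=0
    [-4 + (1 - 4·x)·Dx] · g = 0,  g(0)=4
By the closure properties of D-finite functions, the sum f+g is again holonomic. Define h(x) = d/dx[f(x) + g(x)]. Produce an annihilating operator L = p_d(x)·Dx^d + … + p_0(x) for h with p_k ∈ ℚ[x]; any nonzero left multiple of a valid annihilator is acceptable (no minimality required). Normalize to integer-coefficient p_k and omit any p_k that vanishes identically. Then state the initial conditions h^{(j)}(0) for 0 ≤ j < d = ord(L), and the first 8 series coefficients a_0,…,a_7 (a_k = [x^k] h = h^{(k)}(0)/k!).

f: a_k = -2, 0, 1, 0, -1/12, 0, 1/360, 0, …
g: a_k = 4, 16, 64, 256, 1024, 4096, 16384, 65536, …
h₀=f+g: left-lcm gives L₀, ord ≤ 3.
Differentiate: ansatz ord ≤ ord L₀ ⇒ L.
L = (1544 - 64·x + 128·x^2) + (-97 + 396·x - 48·x^2 + 64·x^3)·Dx + (1544 - 64·x + 128·x^2)·Dx^2 + (-97 + 396·x - 48·x^2 + 64·x^3)·Dx^3  (order 3).
h: a_k = 16, 130, 768, 12287/3, 20480, 5898241/60, 458752, 5284823039/2520, …
ICs: h(0) = 16, h′(0) = 130, h′′(0) = 1536.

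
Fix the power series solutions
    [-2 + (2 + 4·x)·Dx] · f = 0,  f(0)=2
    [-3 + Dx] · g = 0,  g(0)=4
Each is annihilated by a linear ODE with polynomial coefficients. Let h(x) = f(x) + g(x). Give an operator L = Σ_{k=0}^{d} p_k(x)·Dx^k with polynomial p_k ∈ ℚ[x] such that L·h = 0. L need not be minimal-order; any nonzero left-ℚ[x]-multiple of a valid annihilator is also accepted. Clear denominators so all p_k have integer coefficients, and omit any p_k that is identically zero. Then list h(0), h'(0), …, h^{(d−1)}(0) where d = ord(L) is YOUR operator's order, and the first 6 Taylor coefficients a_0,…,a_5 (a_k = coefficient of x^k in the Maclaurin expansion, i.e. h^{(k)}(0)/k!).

L = (6 + 9·x) + (-5 - 18·x - 18·x^2)·Dx + (1 + 5·x + 6·x^2)·Dx^2  (order 2).
h: a_k = 6, 14, 17, 19, 49/4, 197/20, …
ICs: h(0) = 6, h′(0) = 14.

f: a_k = 2, 2, -1, 1, -5/4, 7/4, …
g: a_k = 4, 12, 18, 18, 27/2, 81/10, …
h₀=f+g: left-lcm gives L₀, ord ≤ 2.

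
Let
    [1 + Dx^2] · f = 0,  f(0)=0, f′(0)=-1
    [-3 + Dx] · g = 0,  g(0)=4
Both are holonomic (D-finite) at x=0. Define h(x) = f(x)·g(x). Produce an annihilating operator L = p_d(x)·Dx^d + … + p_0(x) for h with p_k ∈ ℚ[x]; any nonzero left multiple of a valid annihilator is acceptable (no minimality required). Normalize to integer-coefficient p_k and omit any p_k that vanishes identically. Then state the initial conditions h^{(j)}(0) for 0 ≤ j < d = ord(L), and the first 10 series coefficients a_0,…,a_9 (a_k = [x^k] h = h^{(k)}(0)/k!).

f: a_k = 0, -1, 0, 1/6, 0, -1/120, 0, 1/5040, 0, -1/362880, …
g: a_k = 4, 12, 18, 18, 27/2, 81/10, 81/20, 243/140, 729/1120, 243/1120, …
h₀=f·g: eliminate ⇒ L₀, order ≤ 2·1.
L = 10 - 6·Dx + Dx^2  (order 2).
h: a_k = 0, -4, -12, -52/3, -16, -158/15, -26/5, -614/315, -8/15, -481/5670, …
ICs: h(0) = 0, h′(0) = -4.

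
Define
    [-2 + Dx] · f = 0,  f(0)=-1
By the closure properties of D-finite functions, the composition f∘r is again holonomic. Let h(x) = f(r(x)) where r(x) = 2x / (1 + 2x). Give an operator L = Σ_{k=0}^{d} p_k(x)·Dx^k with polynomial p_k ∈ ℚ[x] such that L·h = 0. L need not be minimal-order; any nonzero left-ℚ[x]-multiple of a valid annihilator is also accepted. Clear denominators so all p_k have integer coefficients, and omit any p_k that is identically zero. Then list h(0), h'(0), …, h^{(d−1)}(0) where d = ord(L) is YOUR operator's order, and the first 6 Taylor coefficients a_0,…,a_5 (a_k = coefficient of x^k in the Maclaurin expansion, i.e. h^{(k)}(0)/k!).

f: a_k = -1, -2, -2, -4/3, -2/3, -4/15, …
Substitute x→r, Dx→(1/r')Dx; clear ⇒ L₀.
L = -4 + (1 + 4·x + 4·x^2)·Dx  (order 1).
h: a_k = -1, -4, 0, 16/3, -32/3, 64/5, …
ICs: h(0) = -1.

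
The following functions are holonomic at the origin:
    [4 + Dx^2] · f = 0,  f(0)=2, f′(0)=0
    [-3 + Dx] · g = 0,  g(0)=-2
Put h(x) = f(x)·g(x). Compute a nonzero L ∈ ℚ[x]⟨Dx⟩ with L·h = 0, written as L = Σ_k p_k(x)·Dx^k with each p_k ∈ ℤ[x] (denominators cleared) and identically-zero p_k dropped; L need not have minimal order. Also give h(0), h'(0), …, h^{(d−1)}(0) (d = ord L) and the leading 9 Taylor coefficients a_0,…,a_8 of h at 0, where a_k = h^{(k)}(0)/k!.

f: a_k = 2, 0, -4, 0, 4/3, 0, -8/45, 0, 4/315, …
g: a_k = -2, -6, -9, -9, -27/4, -81/20, -81/40, -243/280, -729/2240, …
h₀=f·g: eliminate ⇒ L₀, order ≤ 2·1.
L = 13 - 6·Dx + Dx^2  (order 2).
h: a_k = -4, -12, -10, 6, 119/6, 199/10, 407/36, 1483/420, 239/10080, …
ICs: h(0) = -4, h′(0) = -12.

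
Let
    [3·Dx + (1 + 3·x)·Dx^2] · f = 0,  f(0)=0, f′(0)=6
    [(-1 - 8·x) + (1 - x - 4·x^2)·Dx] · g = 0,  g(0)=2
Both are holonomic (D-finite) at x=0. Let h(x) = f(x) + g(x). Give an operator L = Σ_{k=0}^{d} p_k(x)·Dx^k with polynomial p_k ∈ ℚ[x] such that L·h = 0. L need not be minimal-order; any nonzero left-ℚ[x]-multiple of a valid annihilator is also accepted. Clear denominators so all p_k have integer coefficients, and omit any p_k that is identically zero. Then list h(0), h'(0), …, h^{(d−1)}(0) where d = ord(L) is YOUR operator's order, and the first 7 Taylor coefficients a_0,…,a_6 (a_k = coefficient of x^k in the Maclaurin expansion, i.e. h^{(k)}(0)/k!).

L = (-342 - 2178·x - 6624·x^2 - 6336·x^3 - 6912·x^4)·Dx + (-36 - 696·x - 4356·x^2 - 10176·x^3 - 12960·x^4 - 11520·x^5)·Dx^2 + (13 + 101·x + 191·x^2 - 225·x^3 - 1440·x^4 - 2928·x^5 - 2304·x^6)·Dx^3  (order 3).
h: a_k = 2, 8, 1, 36, 35/2, 1136/5, 119, …
ICs: h(0) = 2, h′(0) = 8, h′′(0) = 2.

f: a_k = 0, 6, -9, 18, -81/2, 486/5, -243, …
g: a_k = 2, 2, 10, 18, 58, 130, 362, …
Sum ⇒ L₀ = lclm(L_f,L_g) in ℚ(x)⟨Dx⟩.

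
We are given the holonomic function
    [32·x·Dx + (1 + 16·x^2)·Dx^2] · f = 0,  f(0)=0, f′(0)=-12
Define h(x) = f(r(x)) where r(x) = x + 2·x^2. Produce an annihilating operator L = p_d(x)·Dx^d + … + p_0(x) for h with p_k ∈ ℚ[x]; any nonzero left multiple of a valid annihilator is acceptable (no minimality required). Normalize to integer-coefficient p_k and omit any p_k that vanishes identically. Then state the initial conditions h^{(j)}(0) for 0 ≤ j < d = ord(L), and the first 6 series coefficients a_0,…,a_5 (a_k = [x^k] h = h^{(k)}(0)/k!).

L = (-4 + 32·x + 256·x^2 + 768·x^3 + 768·x^4)·Dx + (1 + 4·x + 16·x^2 + 128·x^3 + 320·x^4 + 256·x^5)·Dx^2  (order 2).
h: a_k = 0, -12, -24, 64, 384, 768/5, …
ICs: h(0) = 0, h′(0) = -12.

f: a_k = 0, -12, 0, 64, 0, -3072/5, …
Change of var in L_f (x↦r) gives L₀.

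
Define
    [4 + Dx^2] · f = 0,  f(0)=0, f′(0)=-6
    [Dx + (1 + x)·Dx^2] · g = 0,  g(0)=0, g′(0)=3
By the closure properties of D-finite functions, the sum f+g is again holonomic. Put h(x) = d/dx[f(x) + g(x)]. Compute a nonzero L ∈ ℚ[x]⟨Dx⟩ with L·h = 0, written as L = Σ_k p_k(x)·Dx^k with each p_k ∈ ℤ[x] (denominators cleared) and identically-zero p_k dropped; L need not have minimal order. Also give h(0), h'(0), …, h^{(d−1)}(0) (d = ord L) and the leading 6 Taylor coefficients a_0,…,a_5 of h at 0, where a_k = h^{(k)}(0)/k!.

L = (20 + 16·x + 8·x^2) + (12 + 28·x + 24·x^2 + 8·x^3)·Dx + (5 + 4·x + 2·x^2)·Dx^2 + (3 + 7·x + 6·x^2 + 2·x^3)·Dx^3  (order 3).
h: a_k = -3, -3, 15, -3, -1, -3, …
ICs: h(0) = -3, h′(0) = -3, h′′(0) = 30.

f: a_k = 0, -6, 0, 4, 0, -4/5, …
g: a_k = 0, 3, -3/2, 1, -3/4, 3/5, …
h₀=f+g: left-lcm gives L₀, ord ≤ 4.
Derive L from L₀ (diff closure).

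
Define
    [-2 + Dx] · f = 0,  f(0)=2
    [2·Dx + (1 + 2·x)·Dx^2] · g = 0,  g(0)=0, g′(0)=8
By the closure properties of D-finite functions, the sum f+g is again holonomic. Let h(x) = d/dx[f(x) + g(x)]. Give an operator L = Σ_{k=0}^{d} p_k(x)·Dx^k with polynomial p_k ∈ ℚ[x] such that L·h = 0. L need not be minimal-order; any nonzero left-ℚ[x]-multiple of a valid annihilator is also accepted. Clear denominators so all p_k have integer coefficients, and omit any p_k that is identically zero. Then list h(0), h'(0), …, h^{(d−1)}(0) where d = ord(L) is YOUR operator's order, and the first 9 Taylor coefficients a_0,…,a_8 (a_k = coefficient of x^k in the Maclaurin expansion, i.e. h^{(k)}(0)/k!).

f: a_k = 2, 4, 4, 8/3, 4/3, 8/15, 8/45, 16/315, 4/315, …
g: a_k = 0, 8, -8, 32/3, -16, 128/5, -128/3, 512/7, -128, …
h₀=f+g: left-lcm gives L₀, ord ≤ 3.
h₀' ⇒ L via d/dx closure of L₀.
L = (-6 - 4·x) + (1 - 4·x - 4·x^2)·Dx + (1 + 3·x + 2·x^2)·Dx^2  (order 2).
h: a_k = 12, -8, 40, -176/3, 392/3, -3824/15, 23056/45, -322528/315, 645128/315, …
ICs: h(0) = 12, h′(0) = -8.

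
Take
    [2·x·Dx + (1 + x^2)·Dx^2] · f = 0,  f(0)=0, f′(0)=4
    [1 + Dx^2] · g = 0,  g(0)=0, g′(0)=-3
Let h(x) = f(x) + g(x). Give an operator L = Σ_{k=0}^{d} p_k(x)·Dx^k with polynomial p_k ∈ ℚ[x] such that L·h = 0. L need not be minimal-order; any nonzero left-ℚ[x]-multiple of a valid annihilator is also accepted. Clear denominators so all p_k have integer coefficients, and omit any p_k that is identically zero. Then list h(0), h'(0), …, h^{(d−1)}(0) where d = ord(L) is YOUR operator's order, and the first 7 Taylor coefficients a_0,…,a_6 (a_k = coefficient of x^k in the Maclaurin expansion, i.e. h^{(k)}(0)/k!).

f: a_k = 0, 4, 0, -4/3, 0, 4/5, 0, …
g: a_k = 0, -3, 0, 1/2, 0, -1/40, 0, …
L₀ := lclm(L_f,L_g); ord L₀ ≤ 2+2.
L = (-22·x + 28·x^3 + 2·x^5)·Dx + (-1 + 7·x^2 + 9·x^4 + x^6)·Dx^2 + (-22·x + 28·x^3 + 2·x^5)·Dx^3 + (-1 + 7·x^2 + 9·x^4 + x^6)·Dx^4  (order 4).
h: a_k = 0, 1, 0, -5/6, 0, 31/40, 0, …
ICs: h(0) = 0, h′(0) = 1, h′′(0) = 0, h′′′(0) = -5.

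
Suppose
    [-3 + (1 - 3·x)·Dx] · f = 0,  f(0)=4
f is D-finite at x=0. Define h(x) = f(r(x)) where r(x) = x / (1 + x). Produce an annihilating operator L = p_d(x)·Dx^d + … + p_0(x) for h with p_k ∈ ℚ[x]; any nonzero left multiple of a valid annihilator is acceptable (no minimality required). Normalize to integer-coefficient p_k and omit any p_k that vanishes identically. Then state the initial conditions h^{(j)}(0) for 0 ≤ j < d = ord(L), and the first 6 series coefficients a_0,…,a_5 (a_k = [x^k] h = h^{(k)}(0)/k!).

f: a_k = 4, 12, 36, 108, 324, 972, …
L₀ from L_f via x↦r, Dx↦r'^{-1}Dx.
L = 3 + (-1 + x + 2·x^2)·Dx  (order 1).
h: a_k = 4, 12, 24, 48, 96, 192, …
ICs: h(0) = 4.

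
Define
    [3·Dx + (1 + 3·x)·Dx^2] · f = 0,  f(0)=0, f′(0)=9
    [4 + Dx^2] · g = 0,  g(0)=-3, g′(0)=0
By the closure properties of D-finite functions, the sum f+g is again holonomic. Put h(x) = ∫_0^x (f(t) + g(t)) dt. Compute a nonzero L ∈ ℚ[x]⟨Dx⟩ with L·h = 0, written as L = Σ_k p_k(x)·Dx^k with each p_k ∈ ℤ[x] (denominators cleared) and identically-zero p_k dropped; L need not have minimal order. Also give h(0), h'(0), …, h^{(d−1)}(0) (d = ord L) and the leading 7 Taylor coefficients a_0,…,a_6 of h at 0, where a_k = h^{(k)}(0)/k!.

L = (348 + 144·x + 216·x^2)·Dx^2 + (44 + 180·x + 216·x^2 + 216·x^3)·Dx^3 + (87 + 36·x + 54·x^2)·Dx^4 + (11 + 45·x + 54·x^2 + 54·x^3)·Dx^5  (order 5).
h: a_k = 0, -3, 9/2, -5/2, 27/4, -251/20, 243/10, …
ICs: h(0) = 0, h′(0) = -3, h′′(0) = 9, h′′′(0) = -15, h′′′′(0) = 162.

f: a_k = 0, 9, -27/2, 27, -243/4, 729/5, -729/2, …
g: a_k = -3, 0, 6, 0, -2, 0, 4/15, …
L₀ := lclm(L_f,L_g); ord L₀ ≤ 2+2.
∫: right-multiply L₀ by Dx.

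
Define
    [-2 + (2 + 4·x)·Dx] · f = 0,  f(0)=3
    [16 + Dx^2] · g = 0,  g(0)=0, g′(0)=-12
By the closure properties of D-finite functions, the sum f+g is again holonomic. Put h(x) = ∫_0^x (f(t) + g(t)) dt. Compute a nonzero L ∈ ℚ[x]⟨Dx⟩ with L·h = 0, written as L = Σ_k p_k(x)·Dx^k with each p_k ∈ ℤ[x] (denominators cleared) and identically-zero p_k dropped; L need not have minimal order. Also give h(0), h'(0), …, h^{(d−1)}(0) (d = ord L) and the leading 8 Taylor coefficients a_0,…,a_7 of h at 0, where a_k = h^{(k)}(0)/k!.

f: a_k = 3, 3, -3/2, 3/2, -15/8, 21/8, -63/16, 99/16, …
g: a_k = 0, -12, 0, 32, 0, -128/5, 0, 1024/105, …
Weyl lclm of L_f,L_g ⇒ L₀ (ord ≤ 3).
h=∫h₀ ⇒ L = L₀·Dx.
L = (-304 - 1024·x - 1024·x^2)·Dx + (240 + 1504·x + 3072·x^2 + 2048·x^3)·Dx^2 + (-19 - 64·x - 64·x^2)·Dx^3 + (15 + 94·x + 192·x^2 + 128·x^3)·Dx^4  (order 4).
h: a_k = 0, 3, -9/2, -1/2, 67/8, -3/8, -919/240, -9/16, …
ICs: h(0) = 0, h′(0) = 3, h′′(0) = -9, h′′′(0) = -3.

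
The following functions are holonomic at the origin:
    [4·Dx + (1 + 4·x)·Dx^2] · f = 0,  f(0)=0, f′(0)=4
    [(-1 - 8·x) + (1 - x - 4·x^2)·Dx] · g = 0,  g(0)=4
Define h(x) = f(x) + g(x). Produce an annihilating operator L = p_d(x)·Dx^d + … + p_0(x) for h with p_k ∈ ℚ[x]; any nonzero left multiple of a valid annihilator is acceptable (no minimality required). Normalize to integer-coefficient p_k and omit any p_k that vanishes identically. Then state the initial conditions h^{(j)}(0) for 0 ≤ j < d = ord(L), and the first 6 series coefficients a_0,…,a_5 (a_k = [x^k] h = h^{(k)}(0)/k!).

L = (-268 - 1616·x - 5504·x^2 - 4608·x^3 - 6144·x^4)·Dx + (-11 - 360·x - 3008·x^2 - 7680·x^3 - 9472·x^4 - 10240·x^5)·Dx^2 + (7 + 67·x + 154·x^2 - 136·x^3 - 928·x^4 - 2176·x^5 - 2048·x^6)·Dx^3  (order 3).
h: a_k = 4, 8, 12, 172/3, 52, 2324/5, …
ICs: h(0) = 4, h′(0) = 8, h′′(0) = 24.

f: a_k = 0, 4, -8, 64/3, -64, 1024/5, …
g: a_k = 4, 4, 20, 36, 116, 260, …
h₀=f+g: left-lcm gives L₀, ord ≤ 3.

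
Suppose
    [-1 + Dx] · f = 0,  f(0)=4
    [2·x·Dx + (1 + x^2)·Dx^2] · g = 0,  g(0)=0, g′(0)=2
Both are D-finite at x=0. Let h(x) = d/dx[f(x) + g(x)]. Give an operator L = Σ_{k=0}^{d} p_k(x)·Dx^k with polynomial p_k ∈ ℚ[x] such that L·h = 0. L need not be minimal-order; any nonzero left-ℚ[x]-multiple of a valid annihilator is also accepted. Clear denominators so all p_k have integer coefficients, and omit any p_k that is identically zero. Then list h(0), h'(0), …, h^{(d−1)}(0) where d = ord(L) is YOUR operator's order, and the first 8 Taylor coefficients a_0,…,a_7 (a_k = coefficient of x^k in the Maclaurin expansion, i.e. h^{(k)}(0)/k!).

L = (2 - 4·x - 2·x^2) + (-3 + 3·x + x^2 - x^3)·Dx + (1 + x + x^2 + x^3)·Dx^2  (order 2).
h: a_k = 6, 4, 0, 2/3, 13/6, 1/30, -359/180, 1/1260, …
ICs: h(0) = 6, h′(0) = 4.

f: a_k = 4, 4, 2, 2/3, 1/6, 1/30, 1/180, 1/1260, …
g: a_k = 0, 2, 0, -2/3, 0, 2/5, 0, -2/7, …
Sum ⇒ L₀ = lclm(L_f,L_g) in ℚ(x)⟨Dx⟩.
Differentiate: ansatz ord ≤ ord L₀ ⇒ L.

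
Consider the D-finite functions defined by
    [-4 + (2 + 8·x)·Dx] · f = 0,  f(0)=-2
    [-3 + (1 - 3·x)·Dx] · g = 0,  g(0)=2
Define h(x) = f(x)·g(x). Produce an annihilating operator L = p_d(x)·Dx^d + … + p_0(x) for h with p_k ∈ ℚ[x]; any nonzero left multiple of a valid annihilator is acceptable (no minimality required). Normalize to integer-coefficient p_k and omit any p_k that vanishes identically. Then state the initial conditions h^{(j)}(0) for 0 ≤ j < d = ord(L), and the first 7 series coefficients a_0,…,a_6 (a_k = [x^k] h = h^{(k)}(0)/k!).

f: a_k = -2, -4, 4, -8, 20, -56, 168, …
g: a_k = 2, 6, 18, 54, 162, 486, 1458, …
Sym-product of L_f,L_g gives L₀ (≤ ord 1).
L = (5 + 6·x) + (-1 - x + 12·x^2)·Dx  (order 1).
h: a_k = -4, -20, -52, -172, -476, -1540, -4284, …
ICs: h(0) = -4.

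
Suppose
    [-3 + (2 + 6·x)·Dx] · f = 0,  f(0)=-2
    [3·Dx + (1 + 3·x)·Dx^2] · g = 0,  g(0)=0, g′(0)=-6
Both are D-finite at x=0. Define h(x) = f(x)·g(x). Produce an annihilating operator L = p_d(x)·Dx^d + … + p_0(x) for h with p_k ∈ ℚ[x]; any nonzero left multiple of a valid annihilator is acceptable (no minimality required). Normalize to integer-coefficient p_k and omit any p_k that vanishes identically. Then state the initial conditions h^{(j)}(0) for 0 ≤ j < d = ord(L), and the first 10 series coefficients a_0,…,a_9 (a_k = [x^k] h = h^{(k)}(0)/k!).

f: a_k = -2, -3, 9/4, -27/8, 405/64, -1701/128, 15309/512, -72171/1024, 2814669/16384, -14073345/32768, …
g: a_k = 0, -6, 9, -18, 81/2, -486/5, 243, -4374/7, 6561/4, -4374, …
f·g: L₀ = L_f ⊗_s L_g, ord ≤ 1·2.
L = 9 + (4 + 24·x + 36·x^2)·Dx^2  (order 2).
h: a_k = 0, 12, 0, -9/2, 27/2, -5751/160, 7533/80, -2218347/8960, 5880843/8960, -100661049/57344, …
ICs: h(0) = 0, h′(0) = 12.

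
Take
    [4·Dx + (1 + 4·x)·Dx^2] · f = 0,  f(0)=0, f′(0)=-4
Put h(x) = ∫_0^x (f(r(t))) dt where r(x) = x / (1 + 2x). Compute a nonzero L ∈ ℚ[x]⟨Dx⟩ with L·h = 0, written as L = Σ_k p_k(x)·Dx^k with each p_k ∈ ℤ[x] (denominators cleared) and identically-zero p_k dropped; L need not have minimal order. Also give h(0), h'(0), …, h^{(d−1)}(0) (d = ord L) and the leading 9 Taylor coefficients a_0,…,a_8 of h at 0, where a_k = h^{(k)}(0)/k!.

f: a_k = 0, -4, 8, -64/3, 64, -1024/5, 2048/3, -16384/7, 8192, …
Change of var in L_f (x↦r) gives L₀.
∫: right-multiply L₀ by Dx.
L = (8 + 24·x)·Dx^2 + (1 + 8·x + 12·x^2)·Dx^3  (order 3).
h: a_k = 0, 0, -2, 16/3, -52/3, 64, -3872/15, 3328/3, -34976/7, …
ICs: h(0) = 0, h′(0) = 0, h′′(0) = -4.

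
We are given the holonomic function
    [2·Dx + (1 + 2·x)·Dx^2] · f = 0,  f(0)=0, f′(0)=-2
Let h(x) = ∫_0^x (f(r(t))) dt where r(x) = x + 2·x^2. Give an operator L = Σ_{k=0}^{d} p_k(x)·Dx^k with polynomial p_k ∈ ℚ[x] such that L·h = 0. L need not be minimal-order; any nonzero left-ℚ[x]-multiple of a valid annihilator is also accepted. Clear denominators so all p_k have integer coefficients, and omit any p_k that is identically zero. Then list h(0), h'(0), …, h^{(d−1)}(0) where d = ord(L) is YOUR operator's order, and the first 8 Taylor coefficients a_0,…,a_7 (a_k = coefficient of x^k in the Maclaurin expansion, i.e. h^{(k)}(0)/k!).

L = (-2 + 8·x + 16·x^2)·Dx^2 + (1 + 6·x + 12·x^2 + 16·x^3)·Dx^3  (order 3).
h: a_k = 0, 0, -1, -2/3, 4/3, -4/5, -16/15, 64/21, …
ICs: h(0) = 0, h′(0) = 0, h′′(0) = -2.

f: a_k = 0, -2, 2, -8/3, 4, -32/5, 32/3, -128/7, …
Change of var in L_f (x↦r) gives L₀.
h=∫h₀ ⇒ L = L₀·Dx.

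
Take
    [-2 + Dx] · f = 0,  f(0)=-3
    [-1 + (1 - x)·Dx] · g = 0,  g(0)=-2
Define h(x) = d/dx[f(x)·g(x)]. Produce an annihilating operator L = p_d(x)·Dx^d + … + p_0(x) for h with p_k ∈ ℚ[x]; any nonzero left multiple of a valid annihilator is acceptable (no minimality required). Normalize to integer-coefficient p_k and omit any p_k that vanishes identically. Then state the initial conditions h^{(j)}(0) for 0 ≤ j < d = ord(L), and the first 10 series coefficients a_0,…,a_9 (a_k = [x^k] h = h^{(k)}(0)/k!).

L = (10 - 12·x + 4·x^2) + (-3 + 5·x - 2·x^2)·Dx  (order 1).
h: a_k = 18, 60, 114, 168, 218, 1324/5, 310, 37232/105, 41894/105, 139652/315, …
ICs: h(0) = 18.

f: a_k = -3, -6, -6, -4, -2, -4/5, -4/15, -8/105, -2/105, -4/945, …
g: a_k = -2, -2, -2, -2, -2, -2, -2, -2, -2, -2, …
f·g: L₀ = L_f ⊗_s L_g, ord ≤ 1·1.
Differentiate: ansatz ord ≤ ord L₀ ⇒ L.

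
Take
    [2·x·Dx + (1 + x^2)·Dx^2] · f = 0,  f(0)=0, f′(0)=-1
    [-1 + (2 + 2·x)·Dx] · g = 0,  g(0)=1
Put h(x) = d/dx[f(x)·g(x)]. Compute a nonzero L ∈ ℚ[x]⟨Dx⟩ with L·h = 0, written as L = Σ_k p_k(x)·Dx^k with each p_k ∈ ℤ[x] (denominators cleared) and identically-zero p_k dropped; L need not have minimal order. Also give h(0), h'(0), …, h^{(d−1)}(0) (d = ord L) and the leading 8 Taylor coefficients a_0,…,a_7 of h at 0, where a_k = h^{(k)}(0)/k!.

L = (5 + 40·x + 2·x^2 - 24·x^3 - 3·x^4) + (28 + 84·x + 72·x^2 - 56·x^3 - 84·x^4 - 12·x^5)·Dx + (12 + 8·x - 12·x^2 - 16·x^3 - 28·x^4 - 24·x^5 - 4·x^6)·Dx^2  (order 2).
h: a_k = -1, -1, 11/8, 5/12, -389/384, -409/640, 18853/15360, 11167/26880, …
ICs: h(0) = -1, h′(0) = -1.

f: a_k = 0, -1, 0, 1/3, 0, -1/5, 0, 1/7, …
g: a_k = 1, 1/2, -1/8, 1/16, -5/128, 7/256, -21/1024, 33/2048, …
f·g: L₀ = L_f ⊗_s L_g, ord ≤ 2·1.
Differentiate: ansatz ord ≤ ord L₀ ⇒ L.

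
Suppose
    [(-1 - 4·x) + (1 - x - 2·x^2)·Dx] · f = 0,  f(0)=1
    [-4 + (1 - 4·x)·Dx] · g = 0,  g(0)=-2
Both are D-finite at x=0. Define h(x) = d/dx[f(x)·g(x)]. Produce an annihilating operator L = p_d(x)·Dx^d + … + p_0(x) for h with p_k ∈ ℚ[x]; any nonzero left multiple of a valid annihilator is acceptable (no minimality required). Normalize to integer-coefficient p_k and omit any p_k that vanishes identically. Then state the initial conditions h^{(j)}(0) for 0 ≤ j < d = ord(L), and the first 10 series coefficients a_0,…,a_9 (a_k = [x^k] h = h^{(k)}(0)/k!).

f: a_k = 1, 1, 3, 5, 11, 21, 43, 85, 171, 341, …
g: a_k = -2, -8, -32, -128, -512, -2048, -8192, -32768, -131072, -524288, …
Product ⇒ symmetric product L₀, ord ≤ 1.
h=h₀': d/dx-closure on L₀ ⇒ L.
L = (46 - 108·x - 216·x^2 + 256·x^3 + 768·x^4) + (-5 + 29·x - 6·x^2 - 152·x^3 + 80·x^4 + 192·x^5)·Dx  (order 1).
h: a_k = -10, -92, -582, -3192, -16170, -78132, -365806, -1674992, -7543602, -33540780, …
ICs: h(0) = -10.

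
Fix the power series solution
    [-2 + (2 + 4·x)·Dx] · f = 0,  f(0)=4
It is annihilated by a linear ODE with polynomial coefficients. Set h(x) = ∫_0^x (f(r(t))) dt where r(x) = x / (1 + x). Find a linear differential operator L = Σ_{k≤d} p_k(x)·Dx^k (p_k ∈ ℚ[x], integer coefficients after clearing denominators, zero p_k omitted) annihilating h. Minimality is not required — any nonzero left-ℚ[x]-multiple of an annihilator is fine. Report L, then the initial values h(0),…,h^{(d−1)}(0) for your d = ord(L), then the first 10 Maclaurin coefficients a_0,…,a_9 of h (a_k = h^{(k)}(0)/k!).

f: a_k = 4, 4, -2, 2, -5/2, 7/2, -21/4, 33/4, -429/32, 715/32, …
L₀ from L_f via x↦r, Dx↦r'^{-1}Dx.
h=∫h₀ ⇒ L = L₀·Dx.
L = -Dx + (1 + 4·x + 3·x^2)·Dx^2  (order 2).
h: a_k = 0, 4, 2, -2, 5/2, -37/10, 25/4, -327/28, 753/32, -1605/32, …
ICs: h(0) = 0, h′(0) = 4.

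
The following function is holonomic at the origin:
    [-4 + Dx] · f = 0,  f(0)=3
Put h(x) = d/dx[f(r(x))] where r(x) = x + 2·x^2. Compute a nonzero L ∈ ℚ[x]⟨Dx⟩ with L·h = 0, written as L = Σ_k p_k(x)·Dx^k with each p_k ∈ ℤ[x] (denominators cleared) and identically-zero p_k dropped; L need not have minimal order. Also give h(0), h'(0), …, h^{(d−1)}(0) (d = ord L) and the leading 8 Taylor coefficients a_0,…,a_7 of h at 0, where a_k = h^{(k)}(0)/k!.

L = (8 + 32·x + 64·x^2) + (-1 - 4·x)·Dx  (order 1).
h: a_k = 12, 96, 384, 1280, 3328, 38912/5, 237568/15, 3129344/105, …
ICs: h(0) = 12.

f: a_k = 3, 12, 24, 32, 32, 128/5, 256/15, 1024/105, …
L₀ from L_f via x↦r, Dx↦r'^{-1}Dx.
h=h₀': d/dx-closure on L₀ ⇒ L.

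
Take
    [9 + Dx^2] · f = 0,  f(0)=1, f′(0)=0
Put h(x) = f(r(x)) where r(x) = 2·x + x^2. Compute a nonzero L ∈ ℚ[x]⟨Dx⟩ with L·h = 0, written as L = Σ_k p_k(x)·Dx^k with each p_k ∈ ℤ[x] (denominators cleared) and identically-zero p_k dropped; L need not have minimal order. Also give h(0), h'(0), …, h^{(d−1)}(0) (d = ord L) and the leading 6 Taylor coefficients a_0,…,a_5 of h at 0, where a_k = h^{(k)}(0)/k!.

L = (36 + 108·x + 108·x^2 + 36·x^3) - Dx + (1 + x)·Dx^2  (order 2).
h: a_k = 1, 0, -18, -18, 99/2, 108, …
ICs: h(0) = 1, h′(0) = 0.

f: a_k = 1, 0, -9/2, 0, 27/8, 0, …
h₀=f(r): pull back L_f along r ⇒ L₀.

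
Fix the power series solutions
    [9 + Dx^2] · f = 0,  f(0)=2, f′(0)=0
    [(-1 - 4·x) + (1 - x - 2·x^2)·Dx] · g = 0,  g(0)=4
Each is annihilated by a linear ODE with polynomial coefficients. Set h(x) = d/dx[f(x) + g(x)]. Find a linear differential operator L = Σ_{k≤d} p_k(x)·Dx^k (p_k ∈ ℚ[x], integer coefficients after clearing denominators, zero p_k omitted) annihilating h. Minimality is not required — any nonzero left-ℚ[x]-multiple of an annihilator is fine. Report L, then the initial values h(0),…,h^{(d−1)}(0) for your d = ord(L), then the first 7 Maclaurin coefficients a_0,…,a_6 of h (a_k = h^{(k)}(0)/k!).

L = (954 + 3600·x + 8154·x^2 + 4140·x^3 + 5760·x^4 + 3888·x^5 + 2592·x^6) + (-117 - 369·x + 585·x^2 + 747·x^3 + 90·x^4 + 828·x^5 + 1512·x^6 + 864·x^7)·Dx + (106 + 400·x + 906·x^2 + 460·x^3 + 640·x^4 + 432·x^5 + 288·x^6)·Dx^2 + (-13 - 41·x + 65·x^2 + 83·x^3 + 10·x^4 + 92·x^5 + 168·x^6 + 96·x^7)·Dx^3  (order 3).
h: a_k = 4, 6, 60, 203, 420, 20397/20, 2380, …
ICs: h(0) = 4, h′(0) = 6, h′′(0) = 120.

f: a_k = 2, 0, -9, 0, 27/4, 0, -81/40, …
g: a_k = 4, 4, 12, 20, 44, 84, 172, …
Weyl lclm of L_f,L_g ⇒ L₀ (ord ≤ 3).
h=h₀': d/dx-closure on L₀ ⇒ L.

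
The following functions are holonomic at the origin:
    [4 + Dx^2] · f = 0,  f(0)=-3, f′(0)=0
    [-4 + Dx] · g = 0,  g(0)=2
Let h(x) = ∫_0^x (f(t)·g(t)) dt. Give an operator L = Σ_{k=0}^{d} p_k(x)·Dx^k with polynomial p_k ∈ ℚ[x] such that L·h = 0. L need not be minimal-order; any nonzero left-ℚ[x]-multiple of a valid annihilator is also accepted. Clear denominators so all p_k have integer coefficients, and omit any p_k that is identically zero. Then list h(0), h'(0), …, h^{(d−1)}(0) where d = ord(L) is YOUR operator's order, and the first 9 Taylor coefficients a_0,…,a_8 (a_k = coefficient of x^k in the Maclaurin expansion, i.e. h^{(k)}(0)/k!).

L = 20·Dx - 8·Dx^2 + Dx^3  (order 3).
h: a_k = 0, -6, -12, -12, -4, 28/5, 152/15, 312/35, 556/105, …
ICs: h(0) = 0, h′(0) = -6, h′′(0) = -24.

f: a_k = -3, 0, 6, 0, -2, 0, 4/15, 0, -2/105, …
g: a_k = 2, 8, 16, 64/3, 64/3, 256/15, 512/45, 2048/315, 1024/315, …
L₀ := L_f ⊗_s L_g (sym. prod.), ord ≤ 2.
Integrate: L := L₀·Dx.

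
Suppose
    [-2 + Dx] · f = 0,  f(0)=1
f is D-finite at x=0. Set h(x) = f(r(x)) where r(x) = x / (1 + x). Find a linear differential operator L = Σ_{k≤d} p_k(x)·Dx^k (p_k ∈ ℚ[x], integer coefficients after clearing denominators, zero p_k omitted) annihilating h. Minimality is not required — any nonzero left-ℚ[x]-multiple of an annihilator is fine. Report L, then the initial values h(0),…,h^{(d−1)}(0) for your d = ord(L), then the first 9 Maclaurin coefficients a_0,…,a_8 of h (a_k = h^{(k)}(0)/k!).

f: a_k = 1, 2, 2, 4/3, 2/3, 4/15, 4/45, 8/315, 2/315, …
h₀=f(r): pull back L_f along r ⇒ L₀.
L = -2 + (1 + 2·x + x^2)·Dx  (order 1).
h: a_k = 1, 2, 0, -2/3, 2/3, -2/5, 4/45, 10/63, -32/105, …
ICs: h(0) = 1.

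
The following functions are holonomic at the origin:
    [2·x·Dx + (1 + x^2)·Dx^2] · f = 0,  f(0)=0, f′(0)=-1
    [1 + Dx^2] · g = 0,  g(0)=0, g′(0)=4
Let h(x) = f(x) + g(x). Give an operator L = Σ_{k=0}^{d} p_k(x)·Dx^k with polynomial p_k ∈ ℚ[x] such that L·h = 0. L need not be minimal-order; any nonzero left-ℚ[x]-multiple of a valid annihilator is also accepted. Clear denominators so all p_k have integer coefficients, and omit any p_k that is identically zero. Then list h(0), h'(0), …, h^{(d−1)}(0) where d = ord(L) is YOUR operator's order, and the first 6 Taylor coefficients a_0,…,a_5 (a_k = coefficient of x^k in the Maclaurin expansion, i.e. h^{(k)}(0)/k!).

f: a_k = 0, -1, 0, 1/3, 0, -1/5, …
g: a_k = 0, 4, 0, -2/3, 0, 1/30, …
Sum ⇒ L₀ = lclm(L_f,L_g) in ℚ(x)⟨Dx⟩.
L = (-22·x + 28·x^3 + 2·x^5)·Dx + (-1 + 7·x^2 + 9·x^4 + x^6)·Dx^2 + (-22·x + 28·x^3 + 2·x^5)·Dx^3 + (-1 + 7·x^2 + 9·x^4 + x^6)·Dx^4  (order 4).
h: a_k = 0, 3, 0, -1/3, 0, -1/6, …
ICs: h(0) = 0, h′(0) = 3, h′′(0) = 0, h′′′(0) = -2.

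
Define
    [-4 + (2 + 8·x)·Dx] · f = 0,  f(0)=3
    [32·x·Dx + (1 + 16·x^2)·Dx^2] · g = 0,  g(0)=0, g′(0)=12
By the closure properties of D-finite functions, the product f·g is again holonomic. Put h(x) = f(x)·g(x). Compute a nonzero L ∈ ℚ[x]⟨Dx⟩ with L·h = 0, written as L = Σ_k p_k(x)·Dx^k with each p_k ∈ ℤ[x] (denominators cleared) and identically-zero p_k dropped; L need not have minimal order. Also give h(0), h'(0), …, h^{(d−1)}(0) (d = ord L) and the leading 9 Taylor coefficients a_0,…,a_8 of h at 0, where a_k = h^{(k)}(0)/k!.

f: a_k = 3, 6, -6, 12, -30, 84, -252, 792, -2574, …
g: a_k = 0, 12, 0, -64, 0, 3072/5, 0, -49152/7, 0, …
L₀ := L_f ⊗_s L_g (sym. prod.), ord ≤ 2.
L = (12 - 64·x - 64·x^2) + (-4 + 16·x + 192·x^2 + 256·x^3)·Dx + (1 + 8·x + 32·x^2 + 128·x^3 + 256·x^4)·Dx^2  (order 2).
h: a_k = 0, 36, 72, -264, -240, 9336/5, 19632/5, -904944/35, -1072032/35, …
ICs: h(0) = 0, h′(0) = 36.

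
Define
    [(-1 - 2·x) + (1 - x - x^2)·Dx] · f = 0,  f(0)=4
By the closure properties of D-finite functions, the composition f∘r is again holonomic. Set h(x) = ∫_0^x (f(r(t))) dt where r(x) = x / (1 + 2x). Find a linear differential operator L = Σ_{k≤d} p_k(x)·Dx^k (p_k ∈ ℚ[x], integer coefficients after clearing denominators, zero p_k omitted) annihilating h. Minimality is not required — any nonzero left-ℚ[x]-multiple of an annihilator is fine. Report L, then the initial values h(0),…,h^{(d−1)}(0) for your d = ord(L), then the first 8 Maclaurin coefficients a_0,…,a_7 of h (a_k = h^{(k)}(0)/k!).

L = (-1 - 4·x)·Dx + (1 + 5·x + 7·x^2 + 2·x^3)·Dx^2  (order 2).
h: a_k = 0, 4, 2, 0, -1, 12/5, -16/3, 12, …
ICs: h(0) = 0, h′(0) = 4.

f: a_k = 4, 4, 8, 12, 20, 32, 52, 84, …
Change of var in L_f (x↦r) gives L₀.
h=∫h₀ ⇒ L = L₀·Dx.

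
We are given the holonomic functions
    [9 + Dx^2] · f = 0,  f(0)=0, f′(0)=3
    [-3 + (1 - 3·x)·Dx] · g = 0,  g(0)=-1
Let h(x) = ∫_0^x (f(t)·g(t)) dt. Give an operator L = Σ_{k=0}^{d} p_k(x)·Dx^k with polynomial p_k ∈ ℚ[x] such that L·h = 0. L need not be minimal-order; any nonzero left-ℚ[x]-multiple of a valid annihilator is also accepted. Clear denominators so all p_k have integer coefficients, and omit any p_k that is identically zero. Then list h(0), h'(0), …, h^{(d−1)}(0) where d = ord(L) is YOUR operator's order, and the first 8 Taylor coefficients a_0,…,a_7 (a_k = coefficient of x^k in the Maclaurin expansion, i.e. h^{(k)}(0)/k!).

f: a_k = 0, 3, 0, -9/2, 0, 81/40, 0, -243/560, …
g: a_k = -1, -3, -9, -27, -81, -243, -729, -2187, …
L₀ := L_f ⊗_s L_g (sym. prod.), ord ≤ 2.
h=∫h₀ ⇒ L = L₀·Dx.
L = (-9 + 27·x)·Dx + 6·Dx^2 + (-1 + 3·x)·Dx^3  (order 3).
h: a_k = 0, 0, -3/2, -3, -45/8, -27/2, -2727/80, -24543/280, …
ICs: h(0) = 0, h′(0) = 0, h′′(0) = -3.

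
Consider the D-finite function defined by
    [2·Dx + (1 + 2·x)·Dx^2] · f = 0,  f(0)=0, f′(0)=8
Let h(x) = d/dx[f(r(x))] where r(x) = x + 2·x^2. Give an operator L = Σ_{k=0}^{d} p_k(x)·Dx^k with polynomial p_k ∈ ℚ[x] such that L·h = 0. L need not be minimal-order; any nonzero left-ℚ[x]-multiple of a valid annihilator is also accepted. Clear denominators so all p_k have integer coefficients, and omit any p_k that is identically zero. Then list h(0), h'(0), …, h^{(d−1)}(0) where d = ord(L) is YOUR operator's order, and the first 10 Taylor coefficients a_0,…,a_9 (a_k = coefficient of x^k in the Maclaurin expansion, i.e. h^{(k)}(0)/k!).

f: a_k = 0, 8, -8, 32/3, -16, 128/5, -128/3, 512/7, -128, 2048/9, …
h₀=f(r): pull back L_f along r ⇒ L₀.
Derive L from L₀ (diff closure).
L = (-2 + 8·x + 16·x^2) + (1 + 6·x + 12·x^2 + 16·x^3)·Dx  (order 1).
h: a_k = 8, 16, -64, 64, 128, -512, 512, 1024, -4096, 4096, …
ICs: h(0) = 8.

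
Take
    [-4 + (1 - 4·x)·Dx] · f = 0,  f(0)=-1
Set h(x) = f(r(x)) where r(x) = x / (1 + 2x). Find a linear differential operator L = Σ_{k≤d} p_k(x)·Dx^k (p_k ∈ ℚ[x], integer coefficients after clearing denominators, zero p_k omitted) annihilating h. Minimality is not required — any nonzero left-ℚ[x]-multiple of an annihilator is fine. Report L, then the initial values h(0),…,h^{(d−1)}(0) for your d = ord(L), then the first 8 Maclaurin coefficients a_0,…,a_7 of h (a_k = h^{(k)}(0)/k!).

L = 4 + (-1 + 4·x^2)·Dx  (order 1).
h: a_k = -1, -4, -8, -16, -32, -64, -128, -256, …
ICs: h(0) = -1.

f: a_k = -1, -4, -16, -64, -256, -1024, -4096, -16384, …
f∘r: x↦r, Dx↦Dx/r' in L_f ⇒ L₀.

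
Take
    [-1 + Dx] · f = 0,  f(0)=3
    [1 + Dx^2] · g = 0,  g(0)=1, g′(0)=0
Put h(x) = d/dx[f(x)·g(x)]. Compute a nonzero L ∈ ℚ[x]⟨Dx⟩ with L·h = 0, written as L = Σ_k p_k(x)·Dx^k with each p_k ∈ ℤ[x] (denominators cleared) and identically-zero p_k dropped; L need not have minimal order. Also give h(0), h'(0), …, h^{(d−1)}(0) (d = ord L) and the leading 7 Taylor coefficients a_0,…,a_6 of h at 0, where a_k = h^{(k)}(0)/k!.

L = 2 - 2·Dx + Dx^2  (order 2).
h: a_k = 3, 0, -3, -2, -1/2, 0, 1/30, …
ICs: h(0) = 3, h′(0) = 0.

f: a_k = 3, 3, 3/2, 1/2, 1/8, 1/40, 1/240, …
g: a_k = 1, 0, -1/2, 0, 1/24, 0, -1/720, …
h₀=f·g: eliminate ⇒ L₀, order ≤ 1·2.
h₀' ⇒ L via d/dx closure of L₀.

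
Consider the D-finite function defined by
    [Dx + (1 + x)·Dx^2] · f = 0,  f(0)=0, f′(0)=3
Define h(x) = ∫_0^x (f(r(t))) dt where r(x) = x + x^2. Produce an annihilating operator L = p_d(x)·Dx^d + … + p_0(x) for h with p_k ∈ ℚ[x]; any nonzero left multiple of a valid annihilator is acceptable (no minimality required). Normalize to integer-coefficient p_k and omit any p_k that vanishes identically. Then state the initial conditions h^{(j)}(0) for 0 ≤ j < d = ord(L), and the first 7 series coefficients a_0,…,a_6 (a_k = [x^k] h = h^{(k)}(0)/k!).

L = (-1 + 2·x + 2·x^2)·Dx^2 + (1 + 3·x + 3·x^2 + 2·x^3)·Dx^3  (order 3).
h: a_k = 0, 0, 3/2, 1/2, -1/2, 3/20, 1/10, …
ICs: h(0) = 0, h′(0) = 0, h′′(0) = 3.

f: a_k = 0, 3, -3/2, 1, -3/4, 3/5, -1/2, …
Substitute x→r, Dx→(1/r')Dx; clear ⇒ L₀.
h=∫h₀ ⇒ L = L₀·Dx.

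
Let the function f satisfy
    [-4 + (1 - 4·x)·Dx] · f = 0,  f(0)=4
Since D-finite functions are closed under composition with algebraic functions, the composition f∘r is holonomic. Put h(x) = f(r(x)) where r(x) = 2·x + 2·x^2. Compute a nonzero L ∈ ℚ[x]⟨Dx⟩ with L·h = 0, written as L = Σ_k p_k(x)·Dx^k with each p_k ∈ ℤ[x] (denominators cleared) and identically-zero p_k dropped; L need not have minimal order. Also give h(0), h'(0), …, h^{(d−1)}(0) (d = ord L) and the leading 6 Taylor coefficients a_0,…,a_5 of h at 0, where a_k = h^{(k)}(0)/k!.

L = (8 + 16·x) + (-1 + 8·x + 8·x^2)·Dx  (order 1).
h: a_k = 4, 32, 288, 2560, 22784, 202752, …
ICs: h(0) = 4.

f: a_k = 4, 16, 64, 256, 1024, 4096, …
Substitute x→r, Dx→(1/r')Dx; clear ⇒ L₀.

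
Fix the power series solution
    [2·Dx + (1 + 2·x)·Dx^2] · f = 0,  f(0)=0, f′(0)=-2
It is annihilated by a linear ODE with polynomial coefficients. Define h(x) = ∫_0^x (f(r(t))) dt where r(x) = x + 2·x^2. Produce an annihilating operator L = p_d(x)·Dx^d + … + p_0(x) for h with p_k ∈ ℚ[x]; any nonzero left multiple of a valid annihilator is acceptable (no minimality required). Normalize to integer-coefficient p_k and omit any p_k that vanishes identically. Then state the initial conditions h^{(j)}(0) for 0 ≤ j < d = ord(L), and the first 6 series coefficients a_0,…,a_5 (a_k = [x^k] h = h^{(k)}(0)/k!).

L = (-2 + 8·x + 16·x^2)·Dx^2 + (1 + 6·x + 12·x^2 + 16·x^3)·Dx^3  (order 3).
h: a_k = 0, 0, -1, -2/3, 4/3, -4/5, …
ICs: h(0) = 0, h′(0) = 0, h′′(0) = -2.

f: a_k = 0, -2, 2, -8/3, 4, -32/5, …
h₀=f(r): pull back L_f along r ⇒ L₀.
h=∫h₀ ⇒ L = L₀·Dx.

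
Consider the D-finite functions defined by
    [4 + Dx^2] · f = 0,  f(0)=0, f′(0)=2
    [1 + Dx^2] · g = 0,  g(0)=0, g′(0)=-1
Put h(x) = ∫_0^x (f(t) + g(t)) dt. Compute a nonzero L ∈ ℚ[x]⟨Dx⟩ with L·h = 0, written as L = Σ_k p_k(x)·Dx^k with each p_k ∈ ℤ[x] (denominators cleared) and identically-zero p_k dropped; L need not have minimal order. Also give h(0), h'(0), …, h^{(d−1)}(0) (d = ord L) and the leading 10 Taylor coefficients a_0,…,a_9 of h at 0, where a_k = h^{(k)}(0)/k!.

L = 4·Dx + 5·Dx^3 + Dx^5  (order 5).
h: a_k = 0, 0, 1/2, 0, -7/24, 0, 31/720, 0, -127/40320, 0, …
ICs: h(0) = 0, h′(0) = 0, h′′(0) = 1, h′′′(0) = 0, h′′′′(0) = -7.

f: a_k = 0, 2, 0, -4/3, 0, 4/15, 0, -8/315, 0, 4/2835, …
g: a_k = 0, -1, 0, 1/6, 0, -1/120, 0, 1/5040, 0, -1/362880, …
Sum ⇒ L₀ = lclm(L_f,L_g) in ℚ(x)⟨Dx⟩.
h=∫h₀ ⇒ L = L₀·Dx.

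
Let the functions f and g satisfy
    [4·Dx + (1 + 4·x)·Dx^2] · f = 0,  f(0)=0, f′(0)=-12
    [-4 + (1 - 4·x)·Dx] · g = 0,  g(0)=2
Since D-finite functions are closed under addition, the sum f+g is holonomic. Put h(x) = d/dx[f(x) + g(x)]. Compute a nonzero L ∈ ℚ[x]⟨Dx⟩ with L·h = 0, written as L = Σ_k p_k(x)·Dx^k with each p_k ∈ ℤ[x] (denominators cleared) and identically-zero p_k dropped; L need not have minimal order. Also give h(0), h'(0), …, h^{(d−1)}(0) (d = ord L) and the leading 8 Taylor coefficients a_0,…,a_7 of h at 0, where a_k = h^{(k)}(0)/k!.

L = (-160 - 128·x) + (-16 - 256·x - 256·x^2)·Dx + (3 + 4·x - 48·x^2 - 64·x^3)·Dx^2  (order 2).
h: a_k = -4, 112, 192, 2816, 7168, 61440, 180224, 1245184, …
ICs: h(0) = -4, h′(0) = 112.

f: a_k = 0, -12, 24, -64, 192, -3072/5, 2048, -49152/7, …
g: a_k = 2, 8, 32, 128, 512, 2048, 8192, 32768, …
Weyl lclm of L_f,L_g ⇒ L₀ (ord ≤ 3).
Derive L from L₀ (diff closure).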